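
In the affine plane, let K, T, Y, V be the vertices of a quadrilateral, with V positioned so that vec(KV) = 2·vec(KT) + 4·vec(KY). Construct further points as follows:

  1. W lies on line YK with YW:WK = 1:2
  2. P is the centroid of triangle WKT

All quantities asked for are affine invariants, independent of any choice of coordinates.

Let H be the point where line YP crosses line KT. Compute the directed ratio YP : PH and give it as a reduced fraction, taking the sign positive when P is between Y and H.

YP:PH = 7/2

Choose coordinates K = (0, 0), T = (1, 0), Y = (0, 1), V = (2, 4).
1. W lies on line YK with YW:WK = 1:2 ⇒ W = (0, 2/3)
2. P is the centroid of triangle WKT ⇒ P = (1/3, 2/9)
line YP meets KT at H = (3/7, 0)
P = Y + t·(H−Y) with t = 7/9, so YP:PH = 7/9:2/9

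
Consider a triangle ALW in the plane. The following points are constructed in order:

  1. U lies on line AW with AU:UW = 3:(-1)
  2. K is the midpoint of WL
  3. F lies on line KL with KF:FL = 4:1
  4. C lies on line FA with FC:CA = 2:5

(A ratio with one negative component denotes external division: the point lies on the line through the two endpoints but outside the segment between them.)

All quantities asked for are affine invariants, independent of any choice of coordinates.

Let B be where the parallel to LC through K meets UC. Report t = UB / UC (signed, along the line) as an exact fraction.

t = 9/13

Assign A = (0, 0), L = (1, 0), W = (0, 1) — the answer is frame-independent, so this choice is without loss of generality.
1. U lies on line AW with AU:UW = 3:(-1) ⇒ U = (0, 3/2)
2. K is the midpoint of WL ⇒ K = (1/2, 1/2)
3. F lies on line KL with KF:FL = 4:1 ⇒ F = (9/10, 1/10)
4. C lies on line FA with FC:CA = 2:5 ⇒ C = (9/14, 1/14)
through K parallel to LC: direction (-5/14, 1/14); meets UC at B = (81/182, 93/182)
B = U + t·(C−U) with t = 9/13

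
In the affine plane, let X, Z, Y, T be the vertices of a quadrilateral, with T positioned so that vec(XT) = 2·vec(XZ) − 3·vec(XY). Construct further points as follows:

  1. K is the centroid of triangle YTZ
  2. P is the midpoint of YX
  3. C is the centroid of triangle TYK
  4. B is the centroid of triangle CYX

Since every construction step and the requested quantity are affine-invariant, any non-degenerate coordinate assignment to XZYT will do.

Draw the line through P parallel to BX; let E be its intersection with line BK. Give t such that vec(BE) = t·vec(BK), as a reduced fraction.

Work in coordinates with X = (0, 0), Z = (1, 0), Y = (0, 1), T = (2, -3).
1. K is the centroid of triangle YTZ ⇒ K = (1, -2/3)
2. P is the midpoint of YX ⇒ P = (0, 1/2)
3. C is the centroid of triangle TYK ⇒ C = (1, -8/9)
4. B is the centroid of triangle CYX ⇒ B = (1/3, 1/27)
through P parallel to BX: direction (-1/3, -1/27); meets BK at E = (-2/21, 185/378)
E = B + t·(K−B) with t = -9/14

t = -9/14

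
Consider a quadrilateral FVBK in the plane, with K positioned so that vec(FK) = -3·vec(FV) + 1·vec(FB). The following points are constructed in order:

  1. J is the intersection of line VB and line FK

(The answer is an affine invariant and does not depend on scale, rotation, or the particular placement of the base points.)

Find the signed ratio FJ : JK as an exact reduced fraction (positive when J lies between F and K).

FJ:JK = -1/3

Assign F = (0, 0), V = (1, 0), B = (0, 1), K = (-3, 1) — the answer is frame-independent, so this choice is without loss of generality.
1. J is the intersection of line VB and line FK ⇒ J = (3/2, -1/2)
J = F + t·(K−F) with t = -1/2, so FJ:JK = t:(1−t) = -1/2:3/2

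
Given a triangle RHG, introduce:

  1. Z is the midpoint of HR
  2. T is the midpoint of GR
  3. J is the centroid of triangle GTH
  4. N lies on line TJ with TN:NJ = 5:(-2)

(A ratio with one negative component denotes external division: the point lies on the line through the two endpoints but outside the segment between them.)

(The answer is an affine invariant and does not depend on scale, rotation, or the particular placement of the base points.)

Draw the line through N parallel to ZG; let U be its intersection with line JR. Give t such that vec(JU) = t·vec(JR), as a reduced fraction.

Choose coordinates R = (0, 0), H = (1, 0), G = (0, 1).
1. Z is the midpoint of HR ⇒ Z = (1/2, 0)
2. T is the midpoint of GR ⇒ T = (0, 1/2)
3. J is the centroid of triangle GTH ⇒ J = (1/3, 1/2)
4. N lies on line TJ with TN:NJ = 5:(-2) ⇒ N = (5/9, 1/2)
through N parallel to ZG: direction (-1/2, 1); meets JR at U = (29/63, 29/42)
U = J + t·(R−J) with t = -8/21

t = -8/21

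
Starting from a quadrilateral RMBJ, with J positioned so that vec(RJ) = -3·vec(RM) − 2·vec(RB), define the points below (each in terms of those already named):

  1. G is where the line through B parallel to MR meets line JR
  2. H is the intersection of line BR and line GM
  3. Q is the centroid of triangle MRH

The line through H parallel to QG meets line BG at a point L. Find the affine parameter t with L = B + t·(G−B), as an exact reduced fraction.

Work in coordinates with R = (0, 0), M = (1, 0), B = (0, 1), J = (-3, -2).
1. G is where the line through B parallel to MR meets line JR ⇒ G = (3/2, 1)
2. H is the intersection of line BR and line GM ⇒ H = (0, -2)
3. Q is the centroid of triangle MRH ⇒ Q = (1/3, -2/3)
through H parallel to QG: direction (7/6, 5/3); meets BG at L = (21/10, 1)
L = B + t·(G−B) with t = 7/5

t = 7/5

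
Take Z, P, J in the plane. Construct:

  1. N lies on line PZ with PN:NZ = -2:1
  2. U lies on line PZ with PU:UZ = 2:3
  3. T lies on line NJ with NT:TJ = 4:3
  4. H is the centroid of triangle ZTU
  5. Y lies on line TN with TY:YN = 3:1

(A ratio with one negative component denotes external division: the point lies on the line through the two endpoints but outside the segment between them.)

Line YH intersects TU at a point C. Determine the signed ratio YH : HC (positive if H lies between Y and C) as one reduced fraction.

YH:HC = 5

Choose coordinates Z = (0, 0), P = (1, 0), J = (0, 1).
1. N lies on line PZ with PN:NZ = -2:1 ⇒ N = (-1, 0)
2. U lies on line PZ with PU:UZ = 2:3 ⇒ U = (3/5, 0)
3. T lies on line NJ with NT:TJ = 4:3 ⇒ T = (-3/7, 4/7)
4. H is the centroid of triangle ZTU ⇒ H = (2/35, 4/21)
5. Y lies on line TN with TY:YN = 3:1 ⇒ Y = (-6/7, 1/7)
line YH meets TU at C = (6/25, 1/5)
H = Y + t·(C−Y) with t = 5/6, so YH:HC = 5/6:1/6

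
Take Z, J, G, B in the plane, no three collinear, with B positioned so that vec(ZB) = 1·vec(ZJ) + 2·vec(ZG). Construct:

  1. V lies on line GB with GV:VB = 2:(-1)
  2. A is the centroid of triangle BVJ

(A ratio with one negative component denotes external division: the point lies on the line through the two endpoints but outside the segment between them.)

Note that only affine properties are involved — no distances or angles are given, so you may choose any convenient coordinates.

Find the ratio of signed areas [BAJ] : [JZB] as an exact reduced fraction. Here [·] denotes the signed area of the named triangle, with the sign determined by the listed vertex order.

Set Z = (0, 0), J = (1, 0), G = (0, 1), B = (1, 2); any affine frame gives the same invariant.
1. V lies on line GB with GV:VB = 2:(-1) ⇒ V = (2, 3)
2. A is the centroid of triangle BVJ ⇒ A = (4/3, 5/3)
2·[BAJ] = -2/3, 2·[JZB] = -2
[BAJ]:[JZB] = -2/3:-2 = 1/3

[BAJ]:[JZB] = 1/3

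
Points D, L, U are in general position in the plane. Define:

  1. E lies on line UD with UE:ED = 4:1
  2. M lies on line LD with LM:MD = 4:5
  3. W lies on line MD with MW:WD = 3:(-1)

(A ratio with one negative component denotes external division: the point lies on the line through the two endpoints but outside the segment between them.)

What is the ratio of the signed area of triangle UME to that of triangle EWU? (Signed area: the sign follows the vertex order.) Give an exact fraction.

[UME]:[EWU] = 2

Choose coordinates D = (0, 0), L = (1, 0), U = (0, 1).
1. E lies on line UD with UE:ED = 4:1 ⇒ E = (0, 1/5)
2. M lies on line LD with LM:MD = 4:5 ⇒ M = (5/9, 0)
3. W lies on line MD with MW:WD = 3:(-1) ⇒ W = (-5/18, 0)
2·[UME] = -4/9, 2·[EWU] = -2/9
[UME]:[EWU] = -4/9:-2/9 = 2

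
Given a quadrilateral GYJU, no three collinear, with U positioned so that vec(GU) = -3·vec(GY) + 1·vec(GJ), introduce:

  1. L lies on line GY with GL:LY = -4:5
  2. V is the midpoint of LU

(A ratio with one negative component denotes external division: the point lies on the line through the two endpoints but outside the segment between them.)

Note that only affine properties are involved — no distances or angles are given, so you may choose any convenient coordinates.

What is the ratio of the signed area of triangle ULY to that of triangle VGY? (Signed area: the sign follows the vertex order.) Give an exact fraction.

Work in coordinates with G = (0, 0), Y = (1, 0), J = (0, 1), U = (-3, 1).
1. L lies on line GY with GL:LY = -4:5 ⇒ L = (-4, 0)
2. V is the midpoint of LU ⇒ V = (-7/2, 1/2)
2·[ULY] = 5, 2·[VGY] = 1/2
[ULY]:[VGY] = 5:1/2 = 10

[ULY]:[VGY] = 10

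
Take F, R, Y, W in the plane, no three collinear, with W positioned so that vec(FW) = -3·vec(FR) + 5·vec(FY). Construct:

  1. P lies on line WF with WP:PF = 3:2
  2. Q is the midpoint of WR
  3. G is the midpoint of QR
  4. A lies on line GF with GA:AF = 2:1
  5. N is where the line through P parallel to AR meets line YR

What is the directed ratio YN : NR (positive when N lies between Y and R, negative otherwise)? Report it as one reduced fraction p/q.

Choose coordinates F = (0, 0), R = (1, 0), Y = (0, 1), W = (-3, 5).
1. P lies on line WF with WP:PF = 3:2 ⇒ P = (-6/5, 2)
2. Q is the midpoint of WR ⇒ Q = (-1, 5/2)
3. G is the midpoint of QR ⇒ G = (0, 5/4)
4. A lies on line GF with GA:AF = 2:1 ⇒ A = (0, 5/12)
5. N is where the line through P parallel to AR meets line YR ⇒ N = (-6/7, 13/7)
N = Y + t·(R−Y) with t = -6/7, so YN:NR = t:(1−t) = -6/7:13/7

YN:NR = -6/13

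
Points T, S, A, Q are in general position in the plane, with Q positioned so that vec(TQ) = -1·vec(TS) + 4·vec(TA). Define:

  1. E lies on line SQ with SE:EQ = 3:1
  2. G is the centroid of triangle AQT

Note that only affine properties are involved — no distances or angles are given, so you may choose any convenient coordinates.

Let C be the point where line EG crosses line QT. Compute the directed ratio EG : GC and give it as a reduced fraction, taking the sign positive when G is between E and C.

Set T = (0, 0), S = (1, 0), A = (0, 1), Q = (-1, 4); any affine frame gives the same invariant.
1. E lies on line SQ with SE:EQ = 3:1 ⇒ E = (-1/2, 3)
2. G is the centroid of triangle AQT ⇒ G = (-1/3, 5/3)
line EG meets QT at C = (-1/4, 1)
G = E + t·(C−E) with t = 2/3, so EG:GC = 2/3:1/3

EG:GC = 2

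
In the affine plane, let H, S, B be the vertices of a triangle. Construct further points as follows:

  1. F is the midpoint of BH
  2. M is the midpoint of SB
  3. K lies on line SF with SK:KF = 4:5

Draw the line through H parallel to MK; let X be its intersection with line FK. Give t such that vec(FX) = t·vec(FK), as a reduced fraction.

Choose coordinates H = (0, 0), S = (1, 0), B = (0, 1).
1. F is the midpoint of BH ⇒ F = (0, 1/2)
2. M is the midpoint of SB ⇒ M = (1/2, 1/2)
3. K lies on line SF with SK:KF = 4:5 ⇒ K = (5/9, 2/9)
through H parallel to MK: direction (1/18, -5/18); meets FK at X = (-1/9, 5/9)
X = F + t·(K−F) with t = -1/5

t = -1/5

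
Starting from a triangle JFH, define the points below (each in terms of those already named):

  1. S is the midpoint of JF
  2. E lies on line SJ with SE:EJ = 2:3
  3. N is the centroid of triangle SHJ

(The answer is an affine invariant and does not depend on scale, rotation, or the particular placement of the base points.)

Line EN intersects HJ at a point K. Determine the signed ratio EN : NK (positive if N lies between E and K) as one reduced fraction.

EN:NK = 4/5

Choose coordinates J = (0, 0), F = (1, 0), H = (0, 1).
1. S is the midpoint of JF ⇒ S = (1/2, 0)
2. E lies on line SJ with SE:EJ = 2:3 ⇒ E = (3/10, 0)
3. N is the centroid of triangle SHJ ⇒ N = (1/6, 1/3)
line EN meets HJ at K = (0, 3/4)
N = E + t·(K−E) with t = 4/9, so EN:NK = 4/9:5/9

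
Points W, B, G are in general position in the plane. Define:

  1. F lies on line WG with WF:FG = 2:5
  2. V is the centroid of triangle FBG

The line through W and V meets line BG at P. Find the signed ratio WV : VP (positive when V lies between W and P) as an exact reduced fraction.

WV:VP = 16/5

Assign W = (0, 0), B = (1, 0), G = (0, 1) — the answer is frame-independent, so this choice is without loss of generality.
1. F lies on line WG with WF:FG = 2:5 ⇒ F = (0, 2/7)
2. V is the centroid of triangle FBG ⇒ V = (1/3, 3/7)
line WV meets BG at P = (7/16, 9/16)
V = W + t·(P−W) with t = 16/21, so WV:VP = 16/21:5/21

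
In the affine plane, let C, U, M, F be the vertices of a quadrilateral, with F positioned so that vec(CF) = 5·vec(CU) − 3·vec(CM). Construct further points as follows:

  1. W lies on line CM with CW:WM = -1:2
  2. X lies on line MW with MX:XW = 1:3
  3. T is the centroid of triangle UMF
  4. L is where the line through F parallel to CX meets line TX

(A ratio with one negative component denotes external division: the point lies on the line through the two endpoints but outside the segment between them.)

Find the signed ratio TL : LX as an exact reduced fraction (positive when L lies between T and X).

TL:LX = -3/5

Set C = (0, 0), U = (1, 0), M = (0, 1), F = (5, -3); any affine frame gives the same invariant.
1. W lies on line CM with CW:WM = -1:2 ⇒ W = (0, -1)
2. X lies on line MW with MX:XW = 1:3 ⇒ X = (0, 1/2)
3. T is the centroid of triangle UMF ⇒ T = (2, -2/3)
4. L is where the line through F parallel to CX meets line TX ⇒ L = (5, -29/12)
L = T + t·(X−T) with t = -3/2, so TL:LX = t:(1−t) = -3/2:5/2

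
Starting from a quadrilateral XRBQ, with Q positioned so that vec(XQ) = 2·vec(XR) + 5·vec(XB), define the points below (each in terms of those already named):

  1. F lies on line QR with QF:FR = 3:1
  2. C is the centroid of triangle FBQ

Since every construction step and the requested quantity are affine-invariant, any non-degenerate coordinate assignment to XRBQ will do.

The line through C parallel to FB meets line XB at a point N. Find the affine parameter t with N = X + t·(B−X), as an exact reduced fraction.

t = 11/5

Work in coordinates with X = (0, 0), R = (1, 0), B = (0, 1), Q = (2, 5).
1. F lies on line QR with QF:FR = 3:1 ⇒ F = (5/4, 5/4)
2. C is the centroid of triangle FBQ ⇒ C = (13/12, 29/12)
through C parallel to FB: direction (-5/4, -1/4); meets XB at N = (0, 11/5)
N = X + t·(B−X) with t = 11/5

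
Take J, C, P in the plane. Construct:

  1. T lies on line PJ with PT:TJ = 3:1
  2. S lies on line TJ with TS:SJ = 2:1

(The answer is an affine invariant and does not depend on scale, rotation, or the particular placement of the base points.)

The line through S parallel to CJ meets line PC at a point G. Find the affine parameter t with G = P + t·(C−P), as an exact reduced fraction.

t = 11/12

Choose coordinates J = (0, 0), C = (1, 0), P = (0, 1).
1. T lies on line PJ with PT:TJ = 3:1 ⇒ T = (0, 1/4)
2. S lies on line TJ with TS:SJ = 2:1 ⇒ S = (0, 1/12)
through S parallel to CJ: direction (-1, 0); meets PC at G = (11/12, 1/12)
G = P + t·(C−P) with t = 11/12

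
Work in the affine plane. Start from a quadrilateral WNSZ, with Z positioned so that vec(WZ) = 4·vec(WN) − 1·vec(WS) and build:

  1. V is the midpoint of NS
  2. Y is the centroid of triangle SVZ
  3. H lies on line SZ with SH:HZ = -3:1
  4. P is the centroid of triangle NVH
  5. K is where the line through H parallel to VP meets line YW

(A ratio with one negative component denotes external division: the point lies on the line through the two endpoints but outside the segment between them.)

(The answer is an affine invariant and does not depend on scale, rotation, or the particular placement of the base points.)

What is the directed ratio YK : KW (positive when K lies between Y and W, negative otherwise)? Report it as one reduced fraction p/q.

YK:KW = -1/12

Set W = (0, 0), N = (1, 0), S = (0, 1), Z = (4, -1); any affine frame gives the same invariant.
1. V is the midpoint of NS ⇒ V = (1/2, 1/2)
2. Y is the centroid of triangle SVZ ⇒ Y = (3/2, 1/6)
3. H lies on line SZ with SH:HZ = -3:1 ⇒ H = (6, -2)
4. P is the centroid of triangle NVH ⇒ P = (5/2, -1/2)
5. K is where the line through H parallel to VP meets line YW ⇒ K = (18/11, 2/11)
K = Y + t·(W−Y) with t = -1/11, so YK:KW = t:(1−t) = -1/11:12/11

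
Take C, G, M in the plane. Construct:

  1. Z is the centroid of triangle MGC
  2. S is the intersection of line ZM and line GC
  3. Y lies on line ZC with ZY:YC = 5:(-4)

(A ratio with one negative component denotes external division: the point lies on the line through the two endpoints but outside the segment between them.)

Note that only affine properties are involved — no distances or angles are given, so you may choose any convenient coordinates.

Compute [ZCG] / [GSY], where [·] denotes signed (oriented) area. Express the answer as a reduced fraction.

[ZCG]:[GSY] = 1/2

Choose coordinates C = (0, 0), G = (1, 0), M = (0, 1).
1. Z is the centroid of triangle MGC ⇒ Z = (1/3, 1/3)
2. S is the intersection of line ZM and line GC ⇒ S = (1/2, 0)
3. Y lies on line ZC with ZY:YC = 5:(-4) ⇒ Y = (-4/3, -4/3)
2·[ZCG] = 1/3, 2·[GSY] = 2/3
[ZCG]:[GSY] = 1/3:2/3 = 1/2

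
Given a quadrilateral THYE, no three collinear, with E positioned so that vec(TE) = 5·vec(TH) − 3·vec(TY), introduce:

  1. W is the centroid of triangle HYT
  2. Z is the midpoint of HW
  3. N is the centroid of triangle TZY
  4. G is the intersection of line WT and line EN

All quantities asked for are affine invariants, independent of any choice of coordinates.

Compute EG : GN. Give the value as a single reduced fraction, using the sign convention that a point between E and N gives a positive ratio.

Set T = (0, 0), H = (1, 0), Y = (0, 1), E = (5, -3); any affine frame gives the same invariant.
1. W is the centroid of triangle HYT ⇒ W = (1/3, 1/3)
2. Z is the midpoint of HW ⇒ Z = (2/3, 1/6)
3. N is the centroid of triangle TZY ⇒ N = (2/9, 7/18)
4. G is the intersection of line WT and line EN ⇒ G = (47/147, 47/147)
G = E + t·(N−E) with t = 48/49, so EG:GN = t:(1−t) = 48/49:1/49

EG:GN = 48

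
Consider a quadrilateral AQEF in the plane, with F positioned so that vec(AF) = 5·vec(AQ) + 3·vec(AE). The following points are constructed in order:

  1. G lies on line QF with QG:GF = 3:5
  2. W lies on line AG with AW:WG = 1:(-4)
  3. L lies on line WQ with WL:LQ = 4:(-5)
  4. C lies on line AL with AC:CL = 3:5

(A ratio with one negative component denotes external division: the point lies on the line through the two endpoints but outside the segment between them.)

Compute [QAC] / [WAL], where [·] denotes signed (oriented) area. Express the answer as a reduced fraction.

[QAC]:[WAL] = 15/32

Assign A = (0, 0), Q = (1, 0), E = (0, 1), F = (5, 3) — the answer is frame-independent, so this choice is without loss of generality.
1. G lies on line QF with QG:GF = 3:5 ⇒ G = (5/2, 9/8)
2. W lies on line AG with AW:WG = 1:(-4) ⇒ W = (-5/6, -3/8)
3. L lies on line WQ with WL:LQ = 4:(-5) ⇒ L = (-49/6, -15/8)
4. C lies on line AL with AC:CL = 3:5 ⇒ C = (-49/16, -45/64)
2·[QAC] = 45/64, 2·[WAL] = 3/2
[QAC]:[WAL] = 45/64:3/2 = 15/32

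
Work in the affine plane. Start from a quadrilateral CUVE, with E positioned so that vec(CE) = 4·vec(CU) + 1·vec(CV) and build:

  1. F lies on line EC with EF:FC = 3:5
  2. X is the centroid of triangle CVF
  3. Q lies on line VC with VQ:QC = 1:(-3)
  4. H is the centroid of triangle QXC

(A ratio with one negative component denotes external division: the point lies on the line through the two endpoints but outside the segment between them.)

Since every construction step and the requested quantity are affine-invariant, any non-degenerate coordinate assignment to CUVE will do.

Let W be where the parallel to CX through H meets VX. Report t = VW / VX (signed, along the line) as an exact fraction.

Set C = (0, 0), U = (1, 0), V = (0, 1), E = (4, 1); any affine frame gives the same invariant.
1. F lies on line EC with EF:FC = 3:5 ⇒ F = (5/2, 5/8)
2. X is the centroid of triangle CVF ⇒ X = (5/6, 13/24)
3. Q lies on line VC with VQ:QC = 1:(-3) ⇒ Q = (0, 3/2)
4. H is the centroid of triangle QXC ⇒ H = (5/18, 49/72)
through H parallel to CX: direction (5/6, 13/24); meets VX at W = (5/12, 37/48)
W = V + t·(X−V) with t = 1/2

t = 1/2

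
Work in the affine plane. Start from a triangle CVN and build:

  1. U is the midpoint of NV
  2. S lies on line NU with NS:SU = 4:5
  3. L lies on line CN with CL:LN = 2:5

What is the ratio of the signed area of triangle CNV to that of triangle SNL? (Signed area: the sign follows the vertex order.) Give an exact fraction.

[CNV]:[SNL] = -63/10

Set C = (0, 0), V = (1, 0), N = (0, 1); any affine frame gives the same invariant.
1. U is the midpoint of NV ⇒ U = (1/2, 1/2)
2. S lies on line NU with NS:SU = 4:5 ⇒ S = (2/9, 7/9)
3. L lies on line CN with CL:LN = 2:5 ⇒ L = (0, 2/7)
2·[CNV] = -1, 2·[SNL] = 10/63
[CNV]:[SNL] = -1:10/63 = -63/10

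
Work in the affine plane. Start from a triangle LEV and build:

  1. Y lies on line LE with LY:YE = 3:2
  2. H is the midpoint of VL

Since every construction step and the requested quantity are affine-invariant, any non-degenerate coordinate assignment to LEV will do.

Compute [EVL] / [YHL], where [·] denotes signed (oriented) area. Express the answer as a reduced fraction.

Set L = (0, 0), E = (1, 0), V = (0, 1); any affine frame gives the same invariant.
1. Y lies on line LE with LY:YE = 3:2 ⇒ Y = (3/5, 0)
2. H is the midpoint of VL ⇒ H = (0, 1/2)
2·[EVL] = 1, 2·[YHL] = 3/10
[EVL]:[YHL] = 1:3/10 = 10/3

[EVL]:[YHL] = 10/3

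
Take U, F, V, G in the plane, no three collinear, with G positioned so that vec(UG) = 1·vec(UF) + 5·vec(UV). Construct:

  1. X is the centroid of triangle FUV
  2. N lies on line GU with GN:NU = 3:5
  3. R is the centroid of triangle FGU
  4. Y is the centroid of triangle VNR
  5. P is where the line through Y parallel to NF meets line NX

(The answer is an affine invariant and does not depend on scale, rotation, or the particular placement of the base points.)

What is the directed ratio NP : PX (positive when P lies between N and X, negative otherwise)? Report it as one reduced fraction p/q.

NP:PX = 76/65

Choose coordinates U = (0, 0), F = (1, 0), V = (0, 1), G = (1, 5).
1. X is the centroid of triangle FUV ⇒ X = (1/3, 1/3)
2. N lies on line GU with GN:NU = 3:5 ⇒ N = (5/8, 25/8)
3. R is the centroid of triangle FGU ⇒ R = (2/3, 5/3)
4. Y is the centroid of triangle VNR ⇒ Y = (31/72, 139/72)
5. P is where the line through Y parallel to NF meets line NX ⇒ P = (1583/3384, 5483/3384)
P = N + t·(X−N) with t = 76/141, so NP:PX = t:(1−t) = 76/141:65/141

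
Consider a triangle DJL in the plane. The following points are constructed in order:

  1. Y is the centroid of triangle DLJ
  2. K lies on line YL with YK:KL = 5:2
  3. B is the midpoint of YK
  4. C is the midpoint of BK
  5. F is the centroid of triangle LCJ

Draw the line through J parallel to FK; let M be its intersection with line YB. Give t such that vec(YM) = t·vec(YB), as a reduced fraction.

t = 17/10

Work in coordinates with D = (0, 0), J = (1, 0), L = (0, 1).
1. Y is the centroid of triangle DLJ ⇒ Y = (1/3, 1/3)
2. K lies on line YL with YK:KL = 5:2 ⇒ K = (2/21, 17/21)
3. B is the midpoint of YK ⇒ B = (3/14, 4/7)
4. C is the midpoint of BK ⇒ C = (13/84, 29/42)
5. F is the centroid of triangle LCJ ⇒ F = (97/252, 71/126)
through J parallel to FK: direction (-73/252, 31/126); meets YB at M = (11/84, 31/42)
M = Y + t·(B−Y) with t = 17/10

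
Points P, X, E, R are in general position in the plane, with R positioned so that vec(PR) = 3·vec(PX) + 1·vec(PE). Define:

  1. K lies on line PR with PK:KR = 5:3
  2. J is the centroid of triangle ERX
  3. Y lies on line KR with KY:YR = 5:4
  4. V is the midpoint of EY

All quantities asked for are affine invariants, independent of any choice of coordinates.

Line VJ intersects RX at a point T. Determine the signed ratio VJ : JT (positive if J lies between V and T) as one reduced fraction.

Work in coordinates with P = (0, 0), X = (1, 0), E = (0, 1), R = (3, 1).
1. K lies on line PR with PK:KR = 5:3 ⇒ K = (15/8, 5/8)
2. J is the centroid of triangle ERX ⇒ J = (4/3, 2/3)
3. Y lies on line KR with KY:YR = 5:4 ⇒ Y = (5/2, 5/6)
4. V is the midpoint of EY ⇒ V = (5/4, 11/12)
line VJ meets RX at T = (31/21, 5/21)
J = V + t·(T−V) with t = 7/19, so VJ:JT = 7/19:12/19

VJ:JT = 7/12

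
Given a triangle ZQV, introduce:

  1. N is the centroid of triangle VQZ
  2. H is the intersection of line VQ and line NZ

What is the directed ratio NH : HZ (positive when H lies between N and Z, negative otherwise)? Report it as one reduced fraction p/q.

Set Z = (0, 0), Q = (1, 0), V = (0, 1); any affine frame gives the same invariant.
1. N is the centroid of triangle VQZ ⇒ N = (1/3, 1/3)
2. H is the intersection of line VQ and line NZ ⇒ H = (1/2, 1/2)
H = N + t·(Z−N) with t = -1/2, so NH:HZ = t:(1−t) = -1/2:3/2

NH:HZ = -1/3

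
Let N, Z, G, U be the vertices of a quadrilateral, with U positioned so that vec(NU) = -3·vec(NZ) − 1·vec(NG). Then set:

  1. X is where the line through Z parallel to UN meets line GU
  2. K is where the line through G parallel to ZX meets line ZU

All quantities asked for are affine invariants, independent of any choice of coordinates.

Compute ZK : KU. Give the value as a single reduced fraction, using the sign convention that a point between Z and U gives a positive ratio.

ZK:KU = -4/3

Work in coordinates with N = (0, 0), Z = (1, 0), G = (0, 1), U = (-3, -1).
1. X is where the line through Z parallel to UN meets line GU ⇒ X = (-4, -5/3)
2. K is where the line through G parallel to ZX meets line ZU ⇒ K = (-15, -4)
K = Z + t·(U−Z) with t = 4, so ZK:KU = t:(1−t) = 4:-3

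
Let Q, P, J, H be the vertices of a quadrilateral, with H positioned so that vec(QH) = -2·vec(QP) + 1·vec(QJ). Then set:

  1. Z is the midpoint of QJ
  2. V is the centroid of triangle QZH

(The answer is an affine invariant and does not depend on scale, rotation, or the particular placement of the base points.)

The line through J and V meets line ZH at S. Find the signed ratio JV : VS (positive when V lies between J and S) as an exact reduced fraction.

JV:VS = -4

Set Q = (0, 0), P = (1, 0), J = (0, 1), H = (-2, 1); any affine frame gives the same invariant.
1. Z is the midpoint of QJ ⇒ Z = (0, 1/2)
2. V is the centroid of triangle QZH ⇒ V = (-2/3, 1/2)
line JV meets ZH at S = (-1/2, 5/8)
V = J + t·(S−J) with t = 4/3, so JV:VS = 4/3:-1/3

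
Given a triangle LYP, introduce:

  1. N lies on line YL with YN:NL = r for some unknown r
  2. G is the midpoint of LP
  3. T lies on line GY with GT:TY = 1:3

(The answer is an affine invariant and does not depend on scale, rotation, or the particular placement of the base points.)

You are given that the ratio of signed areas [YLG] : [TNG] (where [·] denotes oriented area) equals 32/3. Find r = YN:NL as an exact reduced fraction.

Assign L = (0, 0), Y = (1, 0), P = (0, 1) — the answer is frame-independent, so this choice is without loss of generality.
1. With YN:NL = r, write λ = r/(r+1) so N = Y + λ·(L−Y); N is affine-linear in λ
2. G is the midpoint of LP ⇒ G = (0, 1/2)
3. T lies on line GY with GT:TY = 1:3 ⇒ T = (1/4, 3/8)
Every point depending on N is an affine combination of N and λ-independent points, so each such coordinate is linear in λ; the λ² term in each signed area is a multiple of (L−Y)×(L−Y) = 0, so 2·[YLG] and 2·[TNG] are each linear in λ. Evaluating at λ=0 and λ=1:
  2·[YLG] = -1/2,   2·[TNG] = -1/8·λ
So [YLG]:[TNG] = (-1/2) / (-1/8·λ). Setting this equal to 32/3:
  -1/2 = 32/3·(-1/8·λ)  ⇒  λ = 3/8
Then r = λ/(1−λ) = (3/8)/(5/8) = 3/5. Check: with r = 3/5, N = (5/8, 0) and [YLG]:[TNG] = 32/3 as required.

r = 3/5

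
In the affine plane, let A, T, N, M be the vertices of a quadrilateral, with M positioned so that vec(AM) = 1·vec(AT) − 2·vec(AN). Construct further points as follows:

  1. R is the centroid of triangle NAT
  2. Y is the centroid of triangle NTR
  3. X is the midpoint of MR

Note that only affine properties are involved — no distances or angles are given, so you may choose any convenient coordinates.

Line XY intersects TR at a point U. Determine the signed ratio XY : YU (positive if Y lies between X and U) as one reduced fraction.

Work in coordinates with A = (0, 0), T = (1, 0), N = (0, 1), M = (1, -2).
1. R is the centroid of triangle NAT ⇒ R = (1/3, 1/3)
2. Y is the centroid of triangle NTR ⇒ Y = (4/9, 4/9)
3. X is the midpoint of MR ⇒ X = (2/3, -5/6)
line XY meets TR at U = (10/21, 11/42)
Y = X + t·(U−X) with t = 7/6, so XY:YU = 7/6:-1/6

XY:YU = -7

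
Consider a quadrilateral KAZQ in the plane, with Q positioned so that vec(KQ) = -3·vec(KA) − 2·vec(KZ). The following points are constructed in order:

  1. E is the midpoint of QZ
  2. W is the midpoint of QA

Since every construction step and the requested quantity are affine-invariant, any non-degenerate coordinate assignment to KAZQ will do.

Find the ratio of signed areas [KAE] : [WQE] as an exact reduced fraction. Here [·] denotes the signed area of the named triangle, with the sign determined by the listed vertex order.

Work in coordinates with K = (0, 0), A = (1, 0), Z = (0, 1), Q = (-3, -2).
1. E is the midpoint of QZ ⇒ E = (-3/2, -1/2)
2. W is the midpoint of QA ⇒ W = (-1, -1)
2·[KAE] = -1/2, 2·[WQE] = -3/2
[KAE]:[WQE] = -1/2:-3/2 = 1/3

[KAE]:[WQE] = 1/3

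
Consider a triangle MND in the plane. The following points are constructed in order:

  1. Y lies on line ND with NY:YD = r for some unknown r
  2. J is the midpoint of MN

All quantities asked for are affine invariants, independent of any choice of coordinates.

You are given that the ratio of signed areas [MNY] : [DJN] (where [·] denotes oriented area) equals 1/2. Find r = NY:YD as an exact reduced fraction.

Work in coordinates with M = (0, 0), N = (1, 0), D = (0, 1).
1. With NY:YD = r, write λ = r/(r+1) so Y = N + λ·(D−N); Y is affine-linear in λ
2. J is the midpoint of MN ⇒ J = (1/2, 0)
Every point depending on Y is an affine combination of Y and λ-independent points, so each such coordinate is linear in λ; the λ² term in each signed area is a multiple of (D−N)×(D−N) = 0, so 2·[MNY] and 2·[DJN] are each linear in λ. Evaluating at λ=0 and λ=1:
  2·[MNY] = λ,   2·[DJN] = 1/2
So [MNY]:[DJN] = (λ) / (1/2). Setting this equal to 1/2:
  λ = 1/2·(1/2)  ⇒  λ = 1/4
Then r = λ/(1−λ) = (1/4)/(3/4) = 1/3. Check: with r = 1/3, Y = (3/4, 1/4) and [MNY]:[DJN] = 1/2 as required.

r = 1/3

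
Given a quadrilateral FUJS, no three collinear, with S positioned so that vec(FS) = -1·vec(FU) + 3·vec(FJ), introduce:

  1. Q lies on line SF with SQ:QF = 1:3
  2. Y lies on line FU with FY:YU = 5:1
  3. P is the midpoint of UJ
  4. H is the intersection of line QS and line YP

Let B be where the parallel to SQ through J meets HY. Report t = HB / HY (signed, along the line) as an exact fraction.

Work in coordinates with F = (0, 0), U = (1, 0), J = (0, 1), S = (-1, 3).
1. Q lies on line SF with SQ:QF = 1:3 ⇒ Q = (-3/4, 9/4)
2. Y lies on line FU with FY:YU = 5:1 ⇒ Y = (5/6, 0)
3. P is the midpoint of UJ ⇒ P = (1/2, 1/2)
4. H is the intersection of line QS and line YP ⇒ H = (-5/6, 5/2)
through J parallel to SQ: direction (1/4, -3/4); meets HY at B = (-1/6, 3/2)
B = H + t·(Y−H) with t = 2/5

t = 2/5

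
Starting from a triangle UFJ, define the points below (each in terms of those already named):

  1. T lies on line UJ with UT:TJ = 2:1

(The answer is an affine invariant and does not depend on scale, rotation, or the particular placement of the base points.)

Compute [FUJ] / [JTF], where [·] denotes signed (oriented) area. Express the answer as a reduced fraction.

Choose coordinates U = (0, 0), F = (1, 0), J = (0, 1).
1. T lies on line UJ with UT:TJ = 2:1 ⇒ T = (0, 2/3)
2·[FUJ] = -1, 2·[JTF] = 1/3
[FUJ]:[JTF] = -1:1/3 = -3

[FUJ]:[JTF] = -3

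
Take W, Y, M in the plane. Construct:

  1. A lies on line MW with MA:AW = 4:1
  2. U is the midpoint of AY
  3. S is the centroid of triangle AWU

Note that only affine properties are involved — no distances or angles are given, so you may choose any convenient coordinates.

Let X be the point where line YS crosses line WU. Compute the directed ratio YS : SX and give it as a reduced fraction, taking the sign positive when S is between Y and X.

YS:SX = -4

Work in coordinates with W = (0, 0), Y = (1, 0), M = (0, 1).
1. A lies on line MW with MA:AW = 4:1 ⇒ A = (0, 1/5)
2. U is the midpoint of AY ⇒ U = (1/2, 1/10)
3. S is the centroid of triangle AWU ⇒ S = (1/6, 1/10)
line YS meets WU at X = (3/8, 3/40)
S = Y + t·(X−Y) with t = 4/3, so YS:SX = 4/3:-1/3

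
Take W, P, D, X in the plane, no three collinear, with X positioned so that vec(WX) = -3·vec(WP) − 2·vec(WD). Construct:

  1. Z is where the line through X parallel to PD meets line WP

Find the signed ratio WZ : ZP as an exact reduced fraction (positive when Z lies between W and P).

Set W = (0, 0), P = (1, 0), D = (0, 1), X = (-3, -2); any affine frame gives the same invariant.
1. Z is where the line through X parallel to PD meets line WP ⇒ Z = (-5, 0)
Z = W + t·(P−W) with t = -5, so WZ:ZP = t:(1−t) = -5:6

WZ:ZP = -5/6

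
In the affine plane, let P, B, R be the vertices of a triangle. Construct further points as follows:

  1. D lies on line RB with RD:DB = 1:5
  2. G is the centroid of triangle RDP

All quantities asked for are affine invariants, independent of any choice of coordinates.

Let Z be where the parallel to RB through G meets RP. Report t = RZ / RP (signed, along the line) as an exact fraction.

t = 1/3

Assign P = (0, 0), B = (1, 0), R = (0, 1) — the answer is frame-independent, so this choice is without loss of generality.
1. D lies on line RB with RD:DB = 1:5 ⇒ D = (1/6, 5/6)
2. G is the centroid of triangle RDP ⇒ G = (1/18, 11/18)
through G parallel to RB: direction (1, -1); meets RP at Z = (0, 2/3)
Z = R + t·(P−R) with t = 1/3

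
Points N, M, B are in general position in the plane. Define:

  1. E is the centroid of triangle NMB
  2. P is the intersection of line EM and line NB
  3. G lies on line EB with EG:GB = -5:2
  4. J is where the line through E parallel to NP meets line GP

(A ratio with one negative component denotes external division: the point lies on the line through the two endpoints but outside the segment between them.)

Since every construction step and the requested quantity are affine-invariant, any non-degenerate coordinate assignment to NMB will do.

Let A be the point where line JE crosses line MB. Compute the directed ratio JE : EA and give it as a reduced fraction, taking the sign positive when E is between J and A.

Work in coordinates with N = (0, 0), M = (1, 0), B = (0, 1).
1. E is the centroid of triangle NMB ⇒ E = (1/3, 1/3)
2. P is the intersection of line EM and line NB ⇒ P = (0, 1/2)
3. G lies on line EB with EG:GB = -5:2 ⇒ G = (-2/9, 13/9)
4. J is where the line through E parallel to NP meets line GP ⇒ J = (1/3, -11/12)
line JE meets MB at A = (1/3, 2/3)
E = J + t·(A−J) with t = 15/19, so JE:EA = 15/19:4/19

JE:EA = 15/4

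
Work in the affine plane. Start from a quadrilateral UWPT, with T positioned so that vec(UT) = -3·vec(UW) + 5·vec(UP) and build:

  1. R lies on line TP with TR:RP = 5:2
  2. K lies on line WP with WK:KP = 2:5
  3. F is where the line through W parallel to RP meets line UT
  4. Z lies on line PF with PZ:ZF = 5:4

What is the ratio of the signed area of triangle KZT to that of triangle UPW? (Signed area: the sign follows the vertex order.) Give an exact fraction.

Set U = (0, 0), W = (1, 0), P = (0, 1), T = (-3, 5); any affine frame gives the same invariant.
1. R lies on line TP with TR:RP = 5:2 ⇒ R = (-6/7, 15/7)
2. K lies on line WP with WK:KP = 2:5 ⇒ K = (5/7, 2/7)
3. F is where the line through W parallel to RP meets line UT ⇒ F = (-4, 20/3)
4. Z lies on line PF with PZ:ZF = 5:4 ⇒ Z = (-20/9, 112/27)
2·[KZT] = 95/189, 2·[UPW] = -1
[KZT]:[UPW] = 95/189:-1 = -95/189

[KZT]:[UPW] = -95/189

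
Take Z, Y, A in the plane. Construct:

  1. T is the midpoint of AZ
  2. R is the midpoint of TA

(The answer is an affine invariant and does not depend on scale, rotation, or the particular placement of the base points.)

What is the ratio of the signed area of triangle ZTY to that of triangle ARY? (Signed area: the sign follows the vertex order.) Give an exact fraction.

[ZTY]:[ARY] = -2

Assign Z = (0, 0), Y = (1, 0), A = (0, 1) — the answer is frame-independent, so this choice is without loss of generality.
1. T is the midpoint of AZ ⇒ T = (0, 1/2)
2. R is the midpoint of TA ⇒ R = (0, 3/4)
2·[ZTY] = -1/2, 2·[ARY] = 1/4
[ZTY]:[ARY] = -1/2:1/4 = -2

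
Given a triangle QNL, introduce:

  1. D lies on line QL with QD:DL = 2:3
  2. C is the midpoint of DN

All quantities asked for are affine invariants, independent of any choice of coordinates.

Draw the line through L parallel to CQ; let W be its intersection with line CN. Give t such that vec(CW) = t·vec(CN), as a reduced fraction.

t = -5/2

Assign Q = (0, 0), N = (1, 0), L = (0, 1) — the answer is frame-independent, so this choice is without loss of generality.
1. D lies on line QL with QD:DL = 2:3 ⇒ D = (0, 2/5)
2. C is the midpoint of DN ⇒ C = (1/2, 1/5)
through L parallel to CQ: direction (-1/2, -1/5); meets CN at W = (-3/4, 7/10)
W = C + t·(N−C) with t = -5/2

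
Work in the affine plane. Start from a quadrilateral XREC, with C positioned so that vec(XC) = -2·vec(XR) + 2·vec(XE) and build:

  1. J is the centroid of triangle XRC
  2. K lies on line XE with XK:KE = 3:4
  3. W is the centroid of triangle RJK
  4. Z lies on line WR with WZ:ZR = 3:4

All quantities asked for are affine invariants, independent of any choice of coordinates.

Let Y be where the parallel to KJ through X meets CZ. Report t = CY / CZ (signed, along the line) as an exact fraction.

t = -84/5

Choose coordinates X = (0, 0), R = (1, 0), E = (0, 1), C = (-2, 2).
1. J is the centroid of triangle XRC ⇒ J = (-1/3, 2/3)
2. K lies on line XE with XK:KE = 3:4 ⇒ K = (0, 3/7)
3. W is the centroid of triangle RJK ⇒ W = (2/9, 23/63)
4. Z lies on line WR with WZ:ZR = 3:4 ⇒ Z = (5/9, 92/441)
through X parallel to KJ: direction (-1/3, 5/21); meets CZ at Y = (-674/15, 674/21)
Y = C + t·(Z−C) with t = -84/5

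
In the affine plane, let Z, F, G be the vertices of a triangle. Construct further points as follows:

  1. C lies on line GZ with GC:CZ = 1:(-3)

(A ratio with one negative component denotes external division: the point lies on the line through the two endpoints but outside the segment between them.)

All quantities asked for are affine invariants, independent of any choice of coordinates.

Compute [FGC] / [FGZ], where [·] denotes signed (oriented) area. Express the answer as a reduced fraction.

Choose coordinates Z = (0, 0), F = (1, 0), G = (0, 1).
1. C lies on line GZ with GC:CZ = 1:(-3) ⇒ C = (0, 3/2)
2·[FGC] = -1/2, 2·[FGZ] = 1
[FGC]:[FGZ] = -1/2:1 = -1/2

[FGC]:[FGZ] = -1/2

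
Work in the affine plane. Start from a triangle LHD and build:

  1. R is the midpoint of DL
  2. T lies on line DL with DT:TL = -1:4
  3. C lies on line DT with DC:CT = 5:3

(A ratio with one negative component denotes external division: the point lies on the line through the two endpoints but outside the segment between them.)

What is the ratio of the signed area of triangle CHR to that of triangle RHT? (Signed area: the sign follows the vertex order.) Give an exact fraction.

[CHR]:[RHT] = -17/20

Assign L = (0, 0), H = (1, 0), D = (0, 1) — the answer is frame-independent, so this choice is without loss of generality.
1. R is the midpoint of DL ⇒ R = (0, 1/2)
2. T lies on line DL with DT:TL = -1:4 ⇒ T = (0, 4/3)
3. C lies on line DT with DC:CT = 5:3 ⇒ C = (0, 29/24)
2·[CHR] = -17/24, 2·[RHT] = 5/6
[CHR]:[RHT] = -17/24:5/6 = -17/20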